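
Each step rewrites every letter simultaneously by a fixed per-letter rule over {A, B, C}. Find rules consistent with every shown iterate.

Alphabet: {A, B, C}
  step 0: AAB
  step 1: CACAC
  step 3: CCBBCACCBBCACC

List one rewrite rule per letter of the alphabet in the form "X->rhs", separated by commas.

  step 0 ⇒ step 1: AAB ⇒ CA·CA·C
    A ↦ CA
    B ↦ C
    C ↦ BB  (constrained at step 1)

A->CA, B->C, C->BB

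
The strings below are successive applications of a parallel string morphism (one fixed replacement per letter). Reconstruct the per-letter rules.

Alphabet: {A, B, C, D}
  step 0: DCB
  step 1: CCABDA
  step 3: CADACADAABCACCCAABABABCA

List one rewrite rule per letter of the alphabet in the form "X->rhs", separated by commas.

A->CA, B->DA, C->AB, D->CC

  step 0 ⇒ step 1: DCB ⇒ CC·AB·DA
    B ↦ DA
    C ↦ AB
    D ↦ CC
    A ↦ CA  (constrained at step 1)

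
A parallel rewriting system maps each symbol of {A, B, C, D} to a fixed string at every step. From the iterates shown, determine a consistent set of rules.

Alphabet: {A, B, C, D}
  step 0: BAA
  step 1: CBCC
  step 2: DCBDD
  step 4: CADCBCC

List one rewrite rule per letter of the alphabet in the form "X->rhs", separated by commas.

A->C, B->CB, C->D, D->A

  step 1 ⇒ step 2: CBCC ⇒ D·CB·D·D
    B ↦ CB
    C ↦ D
  step 0 ⇒ step 1: BAA ⇒ CB·C·C
    A ↦ C
    D ↦ A  (constrained at step 2)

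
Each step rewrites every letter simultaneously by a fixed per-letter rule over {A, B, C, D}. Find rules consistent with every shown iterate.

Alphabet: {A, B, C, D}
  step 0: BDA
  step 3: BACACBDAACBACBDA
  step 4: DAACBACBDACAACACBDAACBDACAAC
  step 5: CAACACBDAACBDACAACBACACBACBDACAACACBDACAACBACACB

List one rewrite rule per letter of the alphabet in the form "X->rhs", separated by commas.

A->AC, B->DA, C->B, D->CA

  step 4 ⇒ step 5: DAACBACBDACAACACBDAACBDACAAC ⇒ CA·AC·AC·B·DA·AC·B·DA·CA·AC·B·AC·AC·B·AC·B·DA·CA·AC·AC·B·DA·CA·AC·B·AC·AC·B
    A ↦ AC
    B ↦ DA
    C ↦ B
    D ↦ CA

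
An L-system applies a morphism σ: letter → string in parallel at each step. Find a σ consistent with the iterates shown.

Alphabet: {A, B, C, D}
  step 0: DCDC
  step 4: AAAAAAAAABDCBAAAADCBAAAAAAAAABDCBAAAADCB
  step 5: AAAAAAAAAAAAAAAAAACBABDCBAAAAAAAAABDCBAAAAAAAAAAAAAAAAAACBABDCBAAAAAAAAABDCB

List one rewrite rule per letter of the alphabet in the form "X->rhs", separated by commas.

A->AA, B->CB, C->D, D->AB

  step 4 ⇒ step 5: AAAAAAAAABDCBAAAADCBAAAAAAAAABDCBAAAADCB ⇒ AA·AA·AA·AA·AA·AA·AA·AA·AA·CB·AB·D·CB·AA·AA·AA·AA·AB·D·CB·AA·AA·AA·AA·AA·AA·AA·AA·AA·CB·AB·D·CB·AA·AA·AA·AA·AB·D·CB
    A ↦ AA
    B ↦ CB
    C ↦ D
    D ↦ AB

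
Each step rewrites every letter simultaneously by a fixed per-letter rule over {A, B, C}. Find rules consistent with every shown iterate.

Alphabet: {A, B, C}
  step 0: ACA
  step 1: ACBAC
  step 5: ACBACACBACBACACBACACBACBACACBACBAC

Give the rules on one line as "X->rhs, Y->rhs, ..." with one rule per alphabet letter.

  step 0 ⇒ step 1: ACA ⇒ AC·B·AC
    A ↦ AC
    C ↦ B
    B ↦ AC  (constrained at step 1)

A->AC, B->AC, C->B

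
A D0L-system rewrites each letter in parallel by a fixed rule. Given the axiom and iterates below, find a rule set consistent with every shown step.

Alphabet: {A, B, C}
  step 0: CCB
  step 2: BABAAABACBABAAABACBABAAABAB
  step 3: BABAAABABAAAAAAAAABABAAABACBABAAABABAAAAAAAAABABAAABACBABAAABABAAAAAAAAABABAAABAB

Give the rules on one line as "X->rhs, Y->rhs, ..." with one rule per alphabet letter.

A->AAA, B->BAB, C->BAC

  step 2 ⇒ step 3: BABAAABACBABAAABACBABAAABAB ⇒ BAB·AAA·BAB·AAA·AAA·AAA·BAB·AAA·BAC·BAB·AAA·BAB·AAA·AAA·AAA·BAB·AAA·BAC·BAB·AAA·BAB·AAA·AAA·AAA·BAB·AAA·BAB
    A ↦ AAA
    B ↦ BAB
    C ↦ BAC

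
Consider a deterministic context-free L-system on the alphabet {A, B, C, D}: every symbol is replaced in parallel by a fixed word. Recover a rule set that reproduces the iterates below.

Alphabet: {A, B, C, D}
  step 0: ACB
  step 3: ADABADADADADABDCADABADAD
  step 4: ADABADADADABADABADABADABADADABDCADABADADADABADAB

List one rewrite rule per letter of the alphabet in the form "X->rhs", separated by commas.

A->AD, B->AD, C->DC, D->AB

  step 3 ⇒ step 4: ADABADADADADABDCADABADAD ⇒ AD·AB·AD·AD·AD·AB·AD·AB·AD·AB·AD·AB·AD·AD·AB·DC·AD·AB·AD·AD·AD·AB·AD·AB
    A ↦ AD
    B ↦ AD
    C ↦ DC
    D ↦ AB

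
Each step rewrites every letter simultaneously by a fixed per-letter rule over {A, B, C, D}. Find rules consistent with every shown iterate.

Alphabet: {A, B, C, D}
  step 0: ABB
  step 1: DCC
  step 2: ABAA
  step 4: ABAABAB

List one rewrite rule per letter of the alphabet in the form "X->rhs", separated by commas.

A->D, B->C, C->A, D->AB

  step 1 ⇒ step 2: DCC ⇒ AB·A·A
    C ↦ A
    D ↦ AB
  step 0 ⇒ step 1: ABB ⇒ D·C·C
    A ↦ D
  step 0 ⇒ step 1: ABB ⇒ D·C·C
    B ↦ C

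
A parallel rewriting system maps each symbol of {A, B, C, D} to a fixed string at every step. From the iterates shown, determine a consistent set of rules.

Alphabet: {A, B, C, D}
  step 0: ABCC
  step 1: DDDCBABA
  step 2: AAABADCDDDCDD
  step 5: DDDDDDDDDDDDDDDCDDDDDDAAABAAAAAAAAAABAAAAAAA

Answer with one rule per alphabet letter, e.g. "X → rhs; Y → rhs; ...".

  step 1 ⇒ step 2: DDDCBABA ⇒ A·A·A·BA·DC·DD·DC·DD
    A ↦ DD
    B ↦ DC
    C ↦ BA
    D ↦ A

A->DD, B->DC, C->BA, D->A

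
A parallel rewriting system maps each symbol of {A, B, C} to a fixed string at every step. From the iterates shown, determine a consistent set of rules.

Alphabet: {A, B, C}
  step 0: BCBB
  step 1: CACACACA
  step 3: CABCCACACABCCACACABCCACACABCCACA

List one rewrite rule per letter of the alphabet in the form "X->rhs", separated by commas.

  step 0 ⇒ step 1: BCBB ⇒ CA·CA·CA·CA
    B ↦ CA
    C ↦ CA
    A ↦ BC  (constrained at step 1)

A->BC, B->CA, C->CA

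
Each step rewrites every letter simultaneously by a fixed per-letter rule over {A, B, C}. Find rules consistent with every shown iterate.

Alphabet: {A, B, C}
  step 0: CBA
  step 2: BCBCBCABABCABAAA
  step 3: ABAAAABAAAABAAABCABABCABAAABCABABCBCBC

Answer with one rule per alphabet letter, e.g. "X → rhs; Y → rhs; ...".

A->BC, B->ABA, C->AA

  step 2 ⇒ step 3: BCBCBCABABCABAAA ⇒ ABA·AA·ABA·AA·ABA·AA·BC·ABA·BC·ABA·AA·BC·ABA·BC·BC·BC
    A ↦ BC
    B ↦ ABA
    C ↦ AA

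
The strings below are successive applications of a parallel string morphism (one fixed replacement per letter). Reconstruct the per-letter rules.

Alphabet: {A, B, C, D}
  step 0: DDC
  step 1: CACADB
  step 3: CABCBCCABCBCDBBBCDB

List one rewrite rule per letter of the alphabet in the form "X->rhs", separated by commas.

  step 0 ⇒ step 1: DDC ⇒ CA·CA·DB
    C ↦ DB
    D ↦ CA
    A ↦ B  (constrained at step 1)
    B ↦ BC  (constrained at step 1)

A->B, B->BC, C->DB, D->CA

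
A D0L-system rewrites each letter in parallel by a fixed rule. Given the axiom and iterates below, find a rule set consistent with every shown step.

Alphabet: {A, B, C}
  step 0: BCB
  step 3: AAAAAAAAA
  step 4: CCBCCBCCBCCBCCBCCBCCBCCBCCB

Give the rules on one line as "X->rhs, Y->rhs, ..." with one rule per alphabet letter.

A->CCB, B->A, C->A

  step 3 ⇒ step 4: AAAAAAAAA ⇒ CCB·CCB·CCB·CCB·CCB·CCB·CCB·CCB·CCB
    A ↦ CCB
    B ↦ A  (constrained at step 0)
    C ↦ A  (constrained at step 0)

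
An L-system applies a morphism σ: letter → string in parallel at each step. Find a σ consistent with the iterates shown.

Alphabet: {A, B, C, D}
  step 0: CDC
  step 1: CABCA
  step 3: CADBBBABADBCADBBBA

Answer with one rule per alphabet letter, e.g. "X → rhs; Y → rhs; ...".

A->DB, B->BA, C->CA, D->B

  step 0 ⇒ step 1: CDC ⇒ CA·B·CA
    C ↦ CA
    D ↦ B
    A ↦ DB  (constrained at step 1)
    B ↦ BA  (constrained at step 1)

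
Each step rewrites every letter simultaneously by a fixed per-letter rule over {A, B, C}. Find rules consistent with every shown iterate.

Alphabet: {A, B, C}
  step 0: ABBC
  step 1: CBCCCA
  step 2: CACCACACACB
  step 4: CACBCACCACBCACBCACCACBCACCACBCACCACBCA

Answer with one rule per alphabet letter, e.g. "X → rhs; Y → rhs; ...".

A->CB, B->C, C->CA

  step 1 ⇒ step 2: CBCCCA ⇒ CA·C·CA·CA·CA·CB
    A ↦ CB
    B ↦ C
    C ↦ CA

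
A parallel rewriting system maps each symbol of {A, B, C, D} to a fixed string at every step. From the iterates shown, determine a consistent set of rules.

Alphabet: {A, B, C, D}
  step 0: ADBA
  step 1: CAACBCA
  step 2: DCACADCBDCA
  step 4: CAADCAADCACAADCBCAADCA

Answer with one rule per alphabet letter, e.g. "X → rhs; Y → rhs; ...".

A->CA, B->CB, C->D, D->A

  step 1 ⇒ step 2: CAACBCA ⇒ D·CA·CA·D·CB·D·CA
    A ↦ CA
    B ↦ CB
    C ↦ D
  step 0 ⇒ step 1: ADBA ⇒ CA·A·CB·CA
    D ↦ A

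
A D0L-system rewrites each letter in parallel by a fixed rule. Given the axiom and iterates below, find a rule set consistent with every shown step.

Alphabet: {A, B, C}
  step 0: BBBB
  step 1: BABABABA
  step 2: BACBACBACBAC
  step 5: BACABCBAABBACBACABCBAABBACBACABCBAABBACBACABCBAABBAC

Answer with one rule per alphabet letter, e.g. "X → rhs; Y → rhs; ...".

A->C, B->BA, C->AB

  step 1 ⇒ step 2: BABABABA ⇒ BA·C·BA·C·BA·C·BA·C
    A ↦ C
    B ↦ BA
    C ↦ AB  (constrained at step 2)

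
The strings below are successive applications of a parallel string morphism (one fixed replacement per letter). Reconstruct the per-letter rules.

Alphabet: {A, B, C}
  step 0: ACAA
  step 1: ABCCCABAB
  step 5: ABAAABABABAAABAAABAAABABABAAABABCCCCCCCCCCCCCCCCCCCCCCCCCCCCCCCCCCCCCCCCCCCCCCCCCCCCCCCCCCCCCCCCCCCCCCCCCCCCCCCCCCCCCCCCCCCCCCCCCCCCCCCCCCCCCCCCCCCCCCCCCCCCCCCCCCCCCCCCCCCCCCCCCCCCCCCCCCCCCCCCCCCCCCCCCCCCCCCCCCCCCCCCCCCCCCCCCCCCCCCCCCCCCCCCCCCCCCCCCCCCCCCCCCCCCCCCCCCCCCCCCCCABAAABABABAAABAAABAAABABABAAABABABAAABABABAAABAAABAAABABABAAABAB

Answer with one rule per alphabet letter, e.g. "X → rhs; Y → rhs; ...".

A->AB, B->AA, C->CCC

  step 0 ⇒ step 1: ACAA ⇒ AB·CCC·AB·AB
    A ↦ AB
    C ↦ CCC
    B ↦ AA  (constrained at step 1)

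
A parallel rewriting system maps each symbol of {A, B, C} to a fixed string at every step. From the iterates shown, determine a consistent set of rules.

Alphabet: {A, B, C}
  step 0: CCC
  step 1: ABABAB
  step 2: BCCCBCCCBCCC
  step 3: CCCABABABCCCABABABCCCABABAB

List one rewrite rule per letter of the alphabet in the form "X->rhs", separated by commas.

A->B, B->CCC, C->AB

  step 2 ⇒ step 3: BCCCBCCCBCCC ⇒ CCC·AB·AB·AB·CCC·AB·AB·AB·CCC·AB·AB·AB
    B ↦ CCC
    C ↦ AB
  step 1 ⇒ step 2: ABABAB ⇒ B·CCC·B·CCC·B·CCC
    A ↦ B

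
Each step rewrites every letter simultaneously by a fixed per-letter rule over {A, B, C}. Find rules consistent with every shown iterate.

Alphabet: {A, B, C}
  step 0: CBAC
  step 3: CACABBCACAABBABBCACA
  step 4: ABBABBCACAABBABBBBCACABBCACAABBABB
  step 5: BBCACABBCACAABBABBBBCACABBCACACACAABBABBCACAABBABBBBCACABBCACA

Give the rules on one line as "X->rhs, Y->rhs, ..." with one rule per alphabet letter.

  step 4 ⇒ step 5: ABBABBCACAABBABBBBCACABBCACAABBABB ⇒ BB·CA·CA·BB·CA·CA·A·BB·A·BB·BB·CA·CA·BB·CA·CA·CA·CA·A·BB·A·BB·CA·CA·A·BB·A·BB·BB·CA·CA·BB·CA·CA
    A ↦ BB
    B ↦ CA
    C ↦ A

A->BB, B->CA, C->A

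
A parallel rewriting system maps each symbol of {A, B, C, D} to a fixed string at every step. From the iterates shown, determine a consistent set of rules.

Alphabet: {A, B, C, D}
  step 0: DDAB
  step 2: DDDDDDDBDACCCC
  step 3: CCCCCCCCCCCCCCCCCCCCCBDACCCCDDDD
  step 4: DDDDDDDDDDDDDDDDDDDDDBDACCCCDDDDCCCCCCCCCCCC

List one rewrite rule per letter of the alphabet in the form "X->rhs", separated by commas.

  step 3 ⇒ step 4: CCCCCCCCCCCCCCCCCCCCCBDACCCCDDDD ⇒ D·D·D·D·D·D·D·D·D·D·D·D·D·D·D·D·D·D·D·D·D·BDA·CCC·C·D·D·D·D·CCC·CCC·CCC·CCC
    A ↦ C
    B ↦ BDA
    C ↦ D
    D ↦ CCC

A->C, B->BDA, C->D, D->CCC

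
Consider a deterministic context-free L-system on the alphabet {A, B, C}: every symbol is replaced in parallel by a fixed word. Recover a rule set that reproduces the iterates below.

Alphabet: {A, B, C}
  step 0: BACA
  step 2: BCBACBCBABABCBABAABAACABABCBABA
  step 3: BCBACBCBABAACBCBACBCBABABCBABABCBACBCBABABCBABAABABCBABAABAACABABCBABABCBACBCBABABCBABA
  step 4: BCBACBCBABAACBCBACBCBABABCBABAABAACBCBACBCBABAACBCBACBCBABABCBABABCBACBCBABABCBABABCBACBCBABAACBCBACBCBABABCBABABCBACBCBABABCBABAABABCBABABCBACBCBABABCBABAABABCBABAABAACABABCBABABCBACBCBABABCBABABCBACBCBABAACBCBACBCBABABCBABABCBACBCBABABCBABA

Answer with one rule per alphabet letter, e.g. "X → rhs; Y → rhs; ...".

  step 3 ⇒ step 4: BCBACBCBABAACBCBACBCBABABCBABABCBACBCBABABCBABAABABCBABAABAACABABCBABABCBACBCBABABCBABA ⇒ BCB·AC·BCB·ABA·AC·BCB·AC·BCB·ABA·BCB·ABA·ABA·AC·BCB·AC·BCB·ABA·AC·BCB·AC·BCB·ABA·BCB·ABA·BCB·AC·BCB·ABA·BCB·ABA·BCB·AC·BCB·ABA·AC·BCB·AC·BCB·ABA·BCB·ABA·BCB·AC·BCB·ABA·BCB·ABA·ABA·BCB·ABA·BCB·AC·BCB·ABA·BCB·ABA·ABA·BCB·ABA·ABA·AC·ABA·BCB·ABA·BCB·AC·BCB·ABA·BCB·ABA·BCB·AC·BCB·ABA·AC·BCB·AC·BCB·ABA·BCB·ABA·BCB·AC·BCB·ABA·BCB·ABA
    A ↦ ABA
    B ↦ BCB
    C ↦ AC

A->ABA, B->BCB, C->AC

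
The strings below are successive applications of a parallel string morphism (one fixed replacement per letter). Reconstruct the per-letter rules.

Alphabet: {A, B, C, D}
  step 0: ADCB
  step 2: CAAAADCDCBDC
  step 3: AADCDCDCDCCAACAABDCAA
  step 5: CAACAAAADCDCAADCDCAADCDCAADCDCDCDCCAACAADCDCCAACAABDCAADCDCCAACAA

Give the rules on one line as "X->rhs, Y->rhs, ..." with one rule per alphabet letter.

A->DC, B->BD, C->AA, D->C

  step 2 ⇒ step 3: CAAAADCDCBDC ⇒ AA·DC·DC·DC·DC·C·AA·C·AA·BD·C·AA
    A ↦ DC
    B ↦ BD
    C ↦ AA
    D ↦ C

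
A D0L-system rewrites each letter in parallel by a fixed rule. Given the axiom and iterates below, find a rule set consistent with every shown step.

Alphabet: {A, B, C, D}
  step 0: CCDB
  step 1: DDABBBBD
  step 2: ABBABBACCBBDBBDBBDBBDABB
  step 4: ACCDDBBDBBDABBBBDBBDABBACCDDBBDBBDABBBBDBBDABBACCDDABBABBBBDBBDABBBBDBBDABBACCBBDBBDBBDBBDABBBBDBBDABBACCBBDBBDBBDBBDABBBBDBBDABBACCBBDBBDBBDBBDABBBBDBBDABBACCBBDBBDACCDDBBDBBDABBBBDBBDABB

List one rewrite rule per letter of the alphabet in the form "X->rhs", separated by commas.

  step 1 ⇒ step 2: DDABBBBD ⇒ ABB·ABB·ACC·BBD·BBD·BBD·BBD·ABB
    A ↦ ACC
    B ↦ BBD
    D ↦ ABB
  step 0 ⇒ step 1: CCDB ⇒ D·D·ABB·BBD
    C ↦ D

A->ACC, B->BBD, C->D, D->ABB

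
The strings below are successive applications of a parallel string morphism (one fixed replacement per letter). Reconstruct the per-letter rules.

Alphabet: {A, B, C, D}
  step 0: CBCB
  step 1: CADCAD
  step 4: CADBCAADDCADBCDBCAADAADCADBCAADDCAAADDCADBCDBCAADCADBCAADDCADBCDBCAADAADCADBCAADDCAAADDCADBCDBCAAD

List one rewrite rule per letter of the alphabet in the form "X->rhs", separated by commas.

  step 0 ⇒ step 1: CBCB ⇒ CA·D·CA·D
    B ↦ D
    C ↦ CA
    A ↦ DBC  (constrained at step 1)
    D ↦ AAD  (constrained at step 1)

A->DBC, B->D, C->CA, D->AAD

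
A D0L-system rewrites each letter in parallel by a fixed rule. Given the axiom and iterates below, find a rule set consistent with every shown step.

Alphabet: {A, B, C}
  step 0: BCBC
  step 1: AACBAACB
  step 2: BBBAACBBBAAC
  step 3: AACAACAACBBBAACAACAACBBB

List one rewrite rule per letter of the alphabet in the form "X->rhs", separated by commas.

  step 2 ⇒ step 3: BBBAACBBBAAC ⇒ AAC·AAC·AAC·B·B·B·AAC·AAC·AAC·B·B·B
    A ↦ B
    B ↦ AAC
    C ↦ B

A->B, B->AAC, C->B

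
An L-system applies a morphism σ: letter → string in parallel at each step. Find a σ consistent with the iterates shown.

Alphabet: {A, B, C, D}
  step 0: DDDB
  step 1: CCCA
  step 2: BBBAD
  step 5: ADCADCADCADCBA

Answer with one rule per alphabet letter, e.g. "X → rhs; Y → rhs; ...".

  step 1 ⇒ step 2: CCCA ⇒ B·B·B·AD
    A ↦ AD
    C ↦ B
  step 0 ⇒ step 1: DDDB ⇒ C·C·C·A
    B ↦ A
  step 0 ⇒ step 1: DDDB ⇒ C·C·C·A
    D ↦ C

A->AD, B->A, C->B, D->C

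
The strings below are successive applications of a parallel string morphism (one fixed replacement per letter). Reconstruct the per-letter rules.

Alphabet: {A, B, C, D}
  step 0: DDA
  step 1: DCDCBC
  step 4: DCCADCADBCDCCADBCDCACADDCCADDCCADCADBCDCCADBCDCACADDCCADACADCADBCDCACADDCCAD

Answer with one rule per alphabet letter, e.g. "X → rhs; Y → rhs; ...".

A->BC, B->A, C->CAD, D->DC

  step 0 ⇒ step 1: DDA ⇒ DC·DC·BC
    A ↦ BC
    D ↦ DC
    B ↦ A  (constrained at step 1)
    C ↦ CAD  (constrained at step 1)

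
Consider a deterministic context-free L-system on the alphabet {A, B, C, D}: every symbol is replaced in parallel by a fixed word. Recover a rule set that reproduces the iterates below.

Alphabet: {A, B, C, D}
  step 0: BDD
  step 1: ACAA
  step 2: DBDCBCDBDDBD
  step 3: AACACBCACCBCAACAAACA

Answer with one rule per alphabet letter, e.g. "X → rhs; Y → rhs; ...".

  step 2 ⇒ step 3: DBDCBCDBDDBD ⇒ A·AC·A·CBC·AC·CBC·A·AC·A·A·AC·A
    B ↦ AC
    C ↦ CBC
    D ↦ A
  step 1 ⇒ step 2: ACAA ⇒ DBD·CBC·DBD·DBD
    A ↦ DBD

A->DBD, B->AC, C->CBC, D->A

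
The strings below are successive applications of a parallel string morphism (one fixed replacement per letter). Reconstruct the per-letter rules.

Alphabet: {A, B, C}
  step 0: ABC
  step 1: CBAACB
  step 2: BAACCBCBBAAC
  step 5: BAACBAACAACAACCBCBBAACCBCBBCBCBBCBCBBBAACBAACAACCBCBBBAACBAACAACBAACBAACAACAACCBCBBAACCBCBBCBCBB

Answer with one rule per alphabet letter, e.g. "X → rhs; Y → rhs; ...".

A->CB, B->AAC, C->B

  step 1 ⇒ step 2: CBAACB ⇒ B·AAC·CB·CB·B·AAC
    A ↦ CB
    B ↦ AAC
    C ↦ B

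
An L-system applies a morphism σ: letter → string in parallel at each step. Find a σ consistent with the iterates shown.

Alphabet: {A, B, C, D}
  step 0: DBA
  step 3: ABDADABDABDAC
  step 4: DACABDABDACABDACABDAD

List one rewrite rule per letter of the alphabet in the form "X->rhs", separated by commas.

  step 3 ⇒ step 4: ABDADABDABDAC ⇒ D·AC·AB·D·AB·D·AC·AB·D·AC·AB·D·AD
    A ↦ D
    B ↦ AC
    C ↦ AD
    D ↦ AB

A->D, B->AC, C->AD, D->AB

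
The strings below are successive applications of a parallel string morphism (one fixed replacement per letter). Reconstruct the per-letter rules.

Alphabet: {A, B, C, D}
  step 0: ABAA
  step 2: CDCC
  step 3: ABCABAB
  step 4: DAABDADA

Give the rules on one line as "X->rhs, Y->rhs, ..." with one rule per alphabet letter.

  step 3 ⇒ step 4: ABCABAB ⇒ D·A·AB·D·A·D·A
    A ↦ D
    B ↦ A
    C ↦ AB
  step 2 ⇒ step 3: CDCC ⇒ AB·C·AB·AB
    D ↦ C

A->D, B->A, C->AB, D->C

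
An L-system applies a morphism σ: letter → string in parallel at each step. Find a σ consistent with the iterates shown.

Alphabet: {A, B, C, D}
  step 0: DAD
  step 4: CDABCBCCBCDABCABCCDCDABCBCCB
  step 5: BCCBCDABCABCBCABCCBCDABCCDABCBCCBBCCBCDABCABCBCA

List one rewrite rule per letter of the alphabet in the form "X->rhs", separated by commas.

  step 4 ⇒ step 5: CDABCBCCBCDABCABCCDCDABCBCCB ⇒ BC·CB·CD·A·BC·A·BC·BC·A·BC·CB·CD·A·BC·CD·A·BC·BC·CB·BC·CB·CD·A·BC·A·BC·BC·A
    A ↦ CD
    B ↦ A
    C ↦ BC
    D ↦ CB

A->CD, B->A, C->BC, D->CB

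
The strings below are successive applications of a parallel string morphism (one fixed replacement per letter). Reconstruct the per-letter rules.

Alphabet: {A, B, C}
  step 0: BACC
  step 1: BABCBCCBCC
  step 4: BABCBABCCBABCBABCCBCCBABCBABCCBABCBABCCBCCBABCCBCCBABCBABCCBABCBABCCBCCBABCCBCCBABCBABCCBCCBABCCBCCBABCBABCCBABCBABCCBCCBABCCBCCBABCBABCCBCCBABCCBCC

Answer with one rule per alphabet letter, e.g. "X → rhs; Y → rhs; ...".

A->BC, B->BA, C->BCC

  step 0 ⇒ step 1: BACC ⇒ BA·BC·BCC·BCC
    A ↦ BC
    B ↦ BA
    C ↦ BCC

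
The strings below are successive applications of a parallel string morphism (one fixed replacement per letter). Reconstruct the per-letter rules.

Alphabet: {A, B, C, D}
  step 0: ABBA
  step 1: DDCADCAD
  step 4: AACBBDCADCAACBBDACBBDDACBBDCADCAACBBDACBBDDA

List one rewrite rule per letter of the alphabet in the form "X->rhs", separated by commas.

A->D, B->DCA, C->CBB, D->A

  step 0 ⇒ step 1: ABBA ⇒ D·DCA·DCA·D
    A ↦ D
    B ↦ DCA
    C ↦ CBB  (constrained at step 1)
    D ↦ A  (constrained at step 1)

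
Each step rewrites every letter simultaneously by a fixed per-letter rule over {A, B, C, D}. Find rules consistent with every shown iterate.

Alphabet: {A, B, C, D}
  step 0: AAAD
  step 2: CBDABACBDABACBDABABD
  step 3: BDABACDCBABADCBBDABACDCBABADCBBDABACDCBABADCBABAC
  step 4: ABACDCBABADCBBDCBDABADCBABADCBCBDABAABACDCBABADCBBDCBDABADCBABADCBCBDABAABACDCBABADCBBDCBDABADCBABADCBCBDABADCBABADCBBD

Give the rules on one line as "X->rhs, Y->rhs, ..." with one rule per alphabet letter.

A->DCB, B->ABA, C->BD, D->C

  step 3 ⇒ step 4: BDABACDCBABADCBBDABACDCBABADCBBDABACDCBABADCBABAC ⇒ ABA·C·DCB·ABA·DCB·BD·C·BD·ABA·DCB·ABA·DCB·C·BD·ABA·ABA·C·DCB·ABA·DCB·BD·C·BD·ABA·DCB·ABA·DCB·C·BD·ABA·ABA·C·DCB·ABA·DCB·BD·C·BD·ABA·DCB·ABA·DCB·C·BD·ABA·DCB·ABA·DCB·BD
    A ↦ DCB
    B ↦ ABA
    C ↦ BD
    D ↦ C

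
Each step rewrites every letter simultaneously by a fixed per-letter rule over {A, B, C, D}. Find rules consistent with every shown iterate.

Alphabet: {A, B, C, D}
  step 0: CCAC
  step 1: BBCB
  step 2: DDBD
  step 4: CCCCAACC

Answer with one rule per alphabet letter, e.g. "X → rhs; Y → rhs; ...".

  step 1 ⇒ step 2: BBCB ⇒ D·D·B·D
    B ↦ D
    C ↦ B
  step 0 ⇒ step 1: CCAC ⇒ B·B·C·B
    A ↦ C
    D ↦ AA  (constrained at step 2)

A->C, B->D, C->B, D->AA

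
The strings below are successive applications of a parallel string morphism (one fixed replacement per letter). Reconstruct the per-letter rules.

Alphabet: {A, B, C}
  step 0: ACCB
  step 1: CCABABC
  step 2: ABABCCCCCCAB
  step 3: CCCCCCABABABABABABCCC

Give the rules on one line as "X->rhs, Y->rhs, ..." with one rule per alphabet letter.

  step 2 ⇒ step 3: ABABCCCCCCAB ⇒ CC·C·CC·C·AB·AB·AB·AB·AB·AB·CC·C
    A ↦ CC
    B ↦ C
    C ↦ AB

A->CC, B->C, C->AB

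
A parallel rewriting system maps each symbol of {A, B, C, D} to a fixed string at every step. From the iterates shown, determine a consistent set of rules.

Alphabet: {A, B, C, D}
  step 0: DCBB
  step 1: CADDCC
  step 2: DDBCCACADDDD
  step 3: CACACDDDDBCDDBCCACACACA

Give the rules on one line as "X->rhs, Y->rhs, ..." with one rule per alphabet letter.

A->BC, B->C, C->DD, D->CA

  step 2 ⇒ step 3: DDBCCACADDDD ⇒ CA·CA·C·DD·DD·BC·DD·BC·CA·CA·CA·CA
    A ↦ BC
    B ↦ C
    C ↦ DD
    D ↦ CA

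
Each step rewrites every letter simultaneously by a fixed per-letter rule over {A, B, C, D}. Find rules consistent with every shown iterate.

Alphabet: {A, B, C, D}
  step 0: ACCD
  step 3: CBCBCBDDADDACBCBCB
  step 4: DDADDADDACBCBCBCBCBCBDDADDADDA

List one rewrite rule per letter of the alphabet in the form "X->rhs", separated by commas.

A->CB, B->DA, C->D, D->CB

  step 3 ⇒ step 4: CBCBCBDDADDACBCBCB ⇒ D·DA·D·DA·D·DA·CB·CB·CB·CB·CB·CB·D·DA·D·DA·D·DA
    A ↦ CB
    B ↦ DA
    C ↦ D
    D ↦ CB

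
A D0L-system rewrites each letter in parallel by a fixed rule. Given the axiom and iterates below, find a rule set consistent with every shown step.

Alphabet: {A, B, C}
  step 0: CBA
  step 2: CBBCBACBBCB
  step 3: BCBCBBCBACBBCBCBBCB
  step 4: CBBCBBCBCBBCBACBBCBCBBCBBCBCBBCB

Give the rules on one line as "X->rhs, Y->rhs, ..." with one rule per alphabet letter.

A->ACB, B->CB, C->B

  step 3 ⇒ step 4: BCBCBBCBACBBCBCBBCB ⇒ CB·B·CB·B·CB·CB·B·CB·ACB·B·CB·CB·B·CB·B·CB·CB·B·CB
    A ↦ ACB
    B ↦ CB
    C ↦ B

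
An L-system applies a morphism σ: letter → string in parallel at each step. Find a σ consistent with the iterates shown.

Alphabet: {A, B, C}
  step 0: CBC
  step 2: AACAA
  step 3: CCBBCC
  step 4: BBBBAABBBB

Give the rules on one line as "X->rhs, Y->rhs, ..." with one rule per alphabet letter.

A->C, B->A, C->BB

  step 3 ⇒ step 4: CCBBCC ⇒ BB·BB·A·A·BB·BB
    B ↦ A
    C ↦ BB
  step 2 ⇒ step 3: AACAA ⇒ C·C·BB·C·C
    A ↦ C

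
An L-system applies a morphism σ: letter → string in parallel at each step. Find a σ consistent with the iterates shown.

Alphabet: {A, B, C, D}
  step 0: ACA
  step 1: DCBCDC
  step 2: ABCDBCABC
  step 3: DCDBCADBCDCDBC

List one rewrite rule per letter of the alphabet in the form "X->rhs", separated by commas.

  step 2 ⇒ step 3: ABCDBCABC ⇒ DC·D·BC·A·D·BC·DC·D·BC
    A ↦ DC
    B ↦ D
    C ↦ BC
    D ↦ A

A->DC, B->D, C->BC, D->A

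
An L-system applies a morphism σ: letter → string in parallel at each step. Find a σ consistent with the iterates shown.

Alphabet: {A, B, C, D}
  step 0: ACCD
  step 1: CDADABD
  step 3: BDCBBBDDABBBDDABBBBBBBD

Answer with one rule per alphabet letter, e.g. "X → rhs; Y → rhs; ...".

A->C, B->BB, C->DA, D->BD

  step 0 ⇒ step 1: ACCD ⇒ C·DA·DA·BD
    A ↦ C
    C ↦ DA
    D ↦ BD
    B ↦ BB  (constrained at step 1)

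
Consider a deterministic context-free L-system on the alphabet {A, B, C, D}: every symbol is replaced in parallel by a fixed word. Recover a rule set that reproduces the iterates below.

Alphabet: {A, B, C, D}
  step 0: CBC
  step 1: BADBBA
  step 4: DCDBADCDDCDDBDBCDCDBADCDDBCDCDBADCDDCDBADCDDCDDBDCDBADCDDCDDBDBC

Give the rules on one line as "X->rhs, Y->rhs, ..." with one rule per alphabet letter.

  step 0 ⇒ step 1: CBC ⇒ BA·DB·BA
    B ↦ DB
    C ↦ BA
    A ↦ C  (constrained at step 1)
    D ↦ DCD  (constrained at step 1)

A->C, B->DB, C->BA, D->DCD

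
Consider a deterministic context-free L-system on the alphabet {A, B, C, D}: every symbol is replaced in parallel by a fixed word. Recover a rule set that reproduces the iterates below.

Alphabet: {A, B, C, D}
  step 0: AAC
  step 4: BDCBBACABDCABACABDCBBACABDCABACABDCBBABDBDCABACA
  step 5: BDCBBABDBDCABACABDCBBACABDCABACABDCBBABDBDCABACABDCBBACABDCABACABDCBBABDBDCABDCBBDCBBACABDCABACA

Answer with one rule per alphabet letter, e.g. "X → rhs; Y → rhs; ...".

  step 4 ⇒ step 5: BDCBBACABDCABACABDCBBACABDCABACABDCBBABDBDCABACA ⇒ BD·CB·BA·BD·BD·CA·BA·CA·BD·CB·BA·CA·BD·CA·BA·CA·BD·CB·BA·BD·BD·CA·BA·CA·BD·CB·BA·CA·BD·CA·BA·CA·BD·CB·BA·BD·BD·CA·BD·CB·BD·CB·BA·CA·BD·CA·BA·CA
    A ↦ CA
    B ↦ BD
    C ↦ BA
    D ↦ CB

A->CA, B->BD, C->BA, D->CB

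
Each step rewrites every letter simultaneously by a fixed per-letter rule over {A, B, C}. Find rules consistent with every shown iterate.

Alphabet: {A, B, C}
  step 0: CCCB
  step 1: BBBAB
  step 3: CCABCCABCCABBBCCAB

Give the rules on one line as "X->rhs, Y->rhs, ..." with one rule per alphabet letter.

  step 0 ⇒ step 1: CCCB ⇒ B·B·B·AB
    B ↦ AB
    C ↦ B
    A ↦ CC  (constrained at step 1)

A->CC, B->AB, C->B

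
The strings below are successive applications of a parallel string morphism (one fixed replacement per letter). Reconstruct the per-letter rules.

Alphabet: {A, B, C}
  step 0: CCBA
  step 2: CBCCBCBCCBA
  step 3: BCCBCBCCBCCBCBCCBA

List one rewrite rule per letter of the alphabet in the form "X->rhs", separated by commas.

  step 2 ⇒ step 3: CBCCBCBCCBA ⇒ BC·C·BC·BC·C·BC·C·BC·BC·C·BA
    A ↦ BA
    B ↦ C
    C ↦ BC

A->BA, B->C, C->BC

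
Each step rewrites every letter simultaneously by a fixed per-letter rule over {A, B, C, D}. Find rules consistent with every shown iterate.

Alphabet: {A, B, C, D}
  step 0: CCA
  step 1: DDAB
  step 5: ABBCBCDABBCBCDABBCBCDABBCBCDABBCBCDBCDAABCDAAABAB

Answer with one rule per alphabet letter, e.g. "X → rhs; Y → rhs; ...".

A->AB, B->BC, C->D, D->AA

  step 0 ⇒ step 1: CCA ⇒ D·D·AB
    A ↦ AB
    C ↦ D
    B ↦ BC  (constrained at step 1)
    D ↦ AA  (constrained at step 1)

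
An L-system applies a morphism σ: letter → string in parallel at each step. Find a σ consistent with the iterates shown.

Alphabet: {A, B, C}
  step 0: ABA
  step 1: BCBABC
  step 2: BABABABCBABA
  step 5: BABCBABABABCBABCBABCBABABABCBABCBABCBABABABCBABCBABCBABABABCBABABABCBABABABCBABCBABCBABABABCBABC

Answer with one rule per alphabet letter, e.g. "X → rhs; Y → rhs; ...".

  step 1 ⇒ step 2: BCBABC ⇒ BA·BA·BA·BC·BA·BA
    A ↦ BC
    B ↦ BA
    C ↦ BA

A->BC, B->BA, C->BA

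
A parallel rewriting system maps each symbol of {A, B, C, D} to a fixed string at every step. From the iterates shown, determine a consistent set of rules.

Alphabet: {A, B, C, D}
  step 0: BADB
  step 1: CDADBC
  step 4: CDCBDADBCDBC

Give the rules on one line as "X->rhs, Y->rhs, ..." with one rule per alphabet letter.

A->DAD, B->C, C->D, D->B

  step 0 ⇒ step 1: BADB ⇒ C·DAD·B·C
    A ↦ DAD
    B ↦ C
    D ↦ B
    C ↦ D  (constrained at step 1)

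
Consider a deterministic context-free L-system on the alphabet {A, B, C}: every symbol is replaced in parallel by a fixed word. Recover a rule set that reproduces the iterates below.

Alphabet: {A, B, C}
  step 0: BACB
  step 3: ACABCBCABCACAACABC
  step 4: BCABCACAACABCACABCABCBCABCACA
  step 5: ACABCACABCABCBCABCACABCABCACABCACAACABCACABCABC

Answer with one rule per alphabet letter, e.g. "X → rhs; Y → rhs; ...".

A->BC, B->AC, C->A

  step 4 ⇒ step 5: BCABCACAACABCACABCABCBCABCACA ⇒ AC·A·BC·AC·A·BC·A·BC·BC·A·BC·AC·A·BC·A·BC·AC·A·BC·AC·A·AC·A·BC·AC·A·BC·A·BC
    A ↦ BC
    B ↦ AC
    C ↦ A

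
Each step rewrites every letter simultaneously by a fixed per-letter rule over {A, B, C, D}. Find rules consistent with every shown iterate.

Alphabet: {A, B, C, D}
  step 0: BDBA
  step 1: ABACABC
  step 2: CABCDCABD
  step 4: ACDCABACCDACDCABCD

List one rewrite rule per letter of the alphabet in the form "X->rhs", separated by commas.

  step 1 ⇒ step 2: ABACABC ⇒ C·AB·C·D·C·AB·D
    A ↦ C
    B ↦ AB
    C ↦ D
  step 0 ⇒ step 1: BDBA ⇒ AB·AC·AB·C
    D ↦ AC

A->C, B->AB, C->D, D->AC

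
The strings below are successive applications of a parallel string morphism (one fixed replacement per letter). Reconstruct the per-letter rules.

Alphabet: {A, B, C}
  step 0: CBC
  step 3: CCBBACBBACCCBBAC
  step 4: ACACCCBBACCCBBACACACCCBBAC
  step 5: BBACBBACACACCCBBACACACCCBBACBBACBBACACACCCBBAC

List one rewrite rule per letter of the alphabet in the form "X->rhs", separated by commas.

A->BB, B->C, C->AC

  step 4 ⇒ step 5: ACACCCBBACCCBBACACACCCBBAC ⇒ BB·AC·BB·AC·AC·AC·C·C·BB·AC·AC·AC·C·C·BB·AC·BB·AC·BB·AC·AC·AC·C·C·BB·AC
    A ↦ BB
    B ↦ C
    C ↦ AC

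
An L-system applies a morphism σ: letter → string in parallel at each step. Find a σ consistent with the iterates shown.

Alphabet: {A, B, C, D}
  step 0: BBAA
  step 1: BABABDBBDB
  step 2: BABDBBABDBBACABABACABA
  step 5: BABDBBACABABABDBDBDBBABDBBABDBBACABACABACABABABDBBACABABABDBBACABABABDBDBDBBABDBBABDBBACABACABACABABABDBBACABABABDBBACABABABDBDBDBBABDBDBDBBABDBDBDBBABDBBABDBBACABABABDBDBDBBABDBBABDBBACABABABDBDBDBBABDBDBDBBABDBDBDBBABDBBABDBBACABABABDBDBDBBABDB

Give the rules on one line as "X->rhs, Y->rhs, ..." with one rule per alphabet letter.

  step 1 ⇒ step 2: BABABDBBDB ⇒ BA·BDB·BA·BDB·BA·CA·BA·BA·CA·BA
    A ↦ BDB
    B ↦ BA
    D ↦ CA
    C ↦ D  (constrained at step 2)

A->BDB, B->BA, C->D, D->CA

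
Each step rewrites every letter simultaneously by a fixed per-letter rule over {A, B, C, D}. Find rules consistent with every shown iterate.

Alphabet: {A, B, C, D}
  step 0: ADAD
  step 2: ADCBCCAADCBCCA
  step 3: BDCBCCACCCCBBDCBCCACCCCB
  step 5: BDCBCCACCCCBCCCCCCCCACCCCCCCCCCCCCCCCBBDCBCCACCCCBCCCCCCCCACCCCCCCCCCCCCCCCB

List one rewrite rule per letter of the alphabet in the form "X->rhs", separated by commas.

A->B, B->A, C->CC, D->DCB

  step 2 ⇒ step 3: ADCBCCAADCBCCA ⇒ B·DCB·CC·A·CC·CC·B·B·DCB·CC·A·CC·CC·B
    A ↦ B
    B ↦ A
    C ↦ CC
    D ↦ DCB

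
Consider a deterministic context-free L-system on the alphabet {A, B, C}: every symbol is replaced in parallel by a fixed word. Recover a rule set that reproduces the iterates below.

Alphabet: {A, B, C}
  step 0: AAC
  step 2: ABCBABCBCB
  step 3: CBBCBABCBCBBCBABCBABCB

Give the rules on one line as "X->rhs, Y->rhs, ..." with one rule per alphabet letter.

  step 2 ⇒ step 3: ABCBABCBCB ⇒ CB·BCB·A·BCB·CB·BCB·A·BCB·A·BCB
    A ↦ CB
    B ↦ BCB
    C ↦ A

A->CB, B->BCB, C->A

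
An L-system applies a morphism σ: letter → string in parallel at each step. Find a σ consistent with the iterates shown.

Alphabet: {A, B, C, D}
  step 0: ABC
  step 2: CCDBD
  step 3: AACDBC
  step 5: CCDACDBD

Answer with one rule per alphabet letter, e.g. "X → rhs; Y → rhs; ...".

  step 2 ⇒ step 3: CCDBD ⇒ A·A·C·DB·C
    B ↦ DB
    C ↦ A
    D ↦ C
    A ↦ D  (constrained at step 0)

A->D, B->DB, C->A, D->C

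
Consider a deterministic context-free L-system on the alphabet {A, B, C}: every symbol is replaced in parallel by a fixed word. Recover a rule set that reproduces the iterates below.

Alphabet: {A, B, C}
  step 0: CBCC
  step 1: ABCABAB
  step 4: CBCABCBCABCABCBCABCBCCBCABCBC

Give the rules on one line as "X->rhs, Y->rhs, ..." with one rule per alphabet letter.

  step 0 ⇒ step 1: CBCC ⇒ AB·C·AB·AB
    B ↦ C
    C ↦ AB
    A ↦ CB  (constrained at step 1)

A->CB, B->C, C->AB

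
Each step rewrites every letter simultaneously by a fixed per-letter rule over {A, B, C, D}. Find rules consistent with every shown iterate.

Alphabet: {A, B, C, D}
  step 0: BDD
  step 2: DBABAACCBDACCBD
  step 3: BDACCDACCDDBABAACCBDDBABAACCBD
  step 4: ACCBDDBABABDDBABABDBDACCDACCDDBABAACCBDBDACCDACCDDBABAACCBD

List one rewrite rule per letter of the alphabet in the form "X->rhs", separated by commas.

A->D, B->ACC, C->BA, D->BD

  step 3 ⇒ step 4: BDACCDACCDDBABAACCBDDBABAACCBD ⇒ ACC·BD·D·BA·BA·BD·D·BA·BA·BD·BD·ACC·D·ACC·D·D·BA·BA·ACC·BD·BD·ACC·D·ACC·D·D·BA·BA·ACC·BD
    A ↦ D
    B ↦ ACC
    C ↦ BA
    D ↦ BD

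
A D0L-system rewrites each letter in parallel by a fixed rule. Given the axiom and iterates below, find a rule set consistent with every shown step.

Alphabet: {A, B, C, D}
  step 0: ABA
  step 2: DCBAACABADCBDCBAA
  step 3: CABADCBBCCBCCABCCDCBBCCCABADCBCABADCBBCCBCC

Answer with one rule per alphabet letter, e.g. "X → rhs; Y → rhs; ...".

  step 2 ⇒ step 3: DCBAACABADCBDCBAA ⇒ CAB·A·DCB·BCC·BCC·A·BCC·DCB·BCC·CAB·A·DCB·CAB·A·DCB·BCC·BCC
    A ↦ BCC
    B ↦ DCB
    C ↦ A
    D ↦ CAB

A->BCC, B->DCB, C->A, D->CAB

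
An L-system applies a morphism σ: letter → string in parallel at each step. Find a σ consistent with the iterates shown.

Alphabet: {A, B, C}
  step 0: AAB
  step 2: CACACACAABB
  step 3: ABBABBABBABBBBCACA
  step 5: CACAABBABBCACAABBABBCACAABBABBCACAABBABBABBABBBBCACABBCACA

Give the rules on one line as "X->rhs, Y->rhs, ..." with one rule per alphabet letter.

  step 2 ⇒ step 3: CACACACAABB ⇒ A·BB·A·BB·A·BB·A·BB·BB·CA·CA
    A ↦ BB
    B ↦ CA
    C ↦ A

A->BB, B->CA, C->A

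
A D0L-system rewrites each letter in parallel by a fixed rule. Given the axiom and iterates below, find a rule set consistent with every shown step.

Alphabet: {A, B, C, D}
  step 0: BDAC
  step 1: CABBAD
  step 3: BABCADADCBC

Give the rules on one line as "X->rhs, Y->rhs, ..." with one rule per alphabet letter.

  step 0 ⇒ step 1: BDAC ⇒ C·AB·B·AD
    A ↦ B
    B ↦ C
    C ↦ AD
    D ↦ AB

A->B, B->C, C->AD, D->AB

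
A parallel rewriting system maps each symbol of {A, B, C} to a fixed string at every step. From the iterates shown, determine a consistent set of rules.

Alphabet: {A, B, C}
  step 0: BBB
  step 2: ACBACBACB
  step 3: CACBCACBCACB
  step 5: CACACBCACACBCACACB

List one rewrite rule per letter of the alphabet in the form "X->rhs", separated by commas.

  step 2 ⇒ step 3: ACBACBACB ⇒ C·A·CB·C·A·CB·C·A·CB
    A ↦ C
    B ↦ CB
    C ↦ A

A->C, B->CB, C->A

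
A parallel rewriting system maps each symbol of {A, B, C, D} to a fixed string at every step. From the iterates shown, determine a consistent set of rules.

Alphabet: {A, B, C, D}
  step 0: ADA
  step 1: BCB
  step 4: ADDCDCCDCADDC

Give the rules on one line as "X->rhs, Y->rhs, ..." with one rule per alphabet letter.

A->B, B->AD, C->DC, D->C

  step 0 ⇒ step 1: ADA ⇒ B·C·B
    A ↦ B
    D ↦ C
    B ↦ AD  (constrained at step 1)
    C ↦ DC  (constrained at step 1)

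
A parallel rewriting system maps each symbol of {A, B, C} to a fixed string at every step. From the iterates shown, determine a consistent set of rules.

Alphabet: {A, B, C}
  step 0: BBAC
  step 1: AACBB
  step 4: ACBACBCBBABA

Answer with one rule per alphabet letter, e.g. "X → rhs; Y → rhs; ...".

A->CB, B->A, C->B

  step 0 ⇒ step 1: BBAC ⇒ A·A·CB·B
    A ↦ CB
    B ↦ A
    C ↦ B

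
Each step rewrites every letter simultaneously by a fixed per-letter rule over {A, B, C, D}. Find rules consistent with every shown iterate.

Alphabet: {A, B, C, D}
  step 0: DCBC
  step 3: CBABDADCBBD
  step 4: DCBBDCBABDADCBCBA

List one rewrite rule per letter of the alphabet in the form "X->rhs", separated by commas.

A->BD, B->CB, C->D, D->A

  step 3 ⇒ step 4: CBABDADCBBD ⇒ D·CB·BD·CB·A·BD·A·D·CB·CB·A
    A ↦ BD
    B ↦ CB
    C ↦ D
    D ↦ A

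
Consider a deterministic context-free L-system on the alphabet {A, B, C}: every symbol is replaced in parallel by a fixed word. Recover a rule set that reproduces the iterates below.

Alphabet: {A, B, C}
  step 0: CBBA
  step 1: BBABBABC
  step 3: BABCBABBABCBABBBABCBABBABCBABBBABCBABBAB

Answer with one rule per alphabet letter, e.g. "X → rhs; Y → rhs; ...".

  step 0 ⇒ step 1: CBBA ⇒ B·BAB·BAB·C
    A ↦ C
    B ↦ BAB
    C ↦ B

A->C, B->BAB, C->B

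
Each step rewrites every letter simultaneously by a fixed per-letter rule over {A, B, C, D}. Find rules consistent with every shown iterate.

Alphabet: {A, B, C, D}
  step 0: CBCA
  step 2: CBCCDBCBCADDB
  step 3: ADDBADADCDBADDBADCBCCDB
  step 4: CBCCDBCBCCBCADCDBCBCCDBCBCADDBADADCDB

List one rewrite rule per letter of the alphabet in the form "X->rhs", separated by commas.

A->CB, B->DB, C->AD, D->C

  step 3 ⇒ step 4: ADDBADADCDBADDBADCBCCDB ⇒ CB·C·C·DB·CB·C·CB·C·AD·C·DB·CB·C·C·DB·CB·C·AD·DB·AD·AD·C·DB
    A ↦ CB
    B ↦ DB
    C ↦ AD
    D ↦ C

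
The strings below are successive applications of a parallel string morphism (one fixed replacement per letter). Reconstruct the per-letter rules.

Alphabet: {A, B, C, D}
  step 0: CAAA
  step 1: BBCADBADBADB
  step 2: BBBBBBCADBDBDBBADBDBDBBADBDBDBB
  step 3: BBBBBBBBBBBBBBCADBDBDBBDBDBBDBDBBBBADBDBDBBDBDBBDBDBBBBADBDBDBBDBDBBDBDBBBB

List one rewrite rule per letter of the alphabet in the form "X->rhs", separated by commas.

A->ADB, B->BB, C->BBC, D->DBD

  step 2 ⇒ step 3: BBBBBBCADBDBDBBADBDBDBBADBDBDBB ⇒ BB·BB·BB·BB·BB·BB·BBC·ADB·DBD·BB·DBD·BB·DBD·BB·BB·ADB·DBD·BB·DBD·BB·DBD·BB·BB·ADB·DBD·BB·DBD·BB·DBD·BB·BB
    A ↦ ADB
    B ↦ BB
    C ↦ BBC
    D ↦ DBD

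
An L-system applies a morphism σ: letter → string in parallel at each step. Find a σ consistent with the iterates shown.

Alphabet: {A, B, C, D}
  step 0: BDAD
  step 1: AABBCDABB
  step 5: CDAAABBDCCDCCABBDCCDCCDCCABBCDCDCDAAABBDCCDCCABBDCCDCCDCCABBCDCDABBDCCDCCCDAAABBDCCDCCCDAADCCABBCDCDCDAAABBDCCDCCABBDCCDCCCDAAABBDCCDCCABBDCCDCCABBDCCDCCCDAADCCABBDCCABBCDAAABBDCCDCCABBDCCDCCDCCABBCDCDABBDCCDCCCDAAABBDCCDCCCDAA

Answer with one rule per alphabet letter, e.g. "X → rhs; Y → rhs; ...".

A->CD, B->A, C->DCC, D->ABB

  step 0 ⇒ step 1: BDAD ⇒ A·ABB·CD·ABB
    A ↦ CD
    B ↦ A
    D ↦ ABB
    C ↦ DCC  (constrained at step 1)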